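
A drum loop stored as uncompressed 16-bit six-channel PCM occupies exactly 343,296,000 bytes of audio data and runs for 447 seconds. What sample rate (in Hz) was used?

Bytes = sample_rate × seconds × bytes_per_sample × channels.
sample_rate = 343,296,000 / (447 × 2 × 6) = 343,296,000 / 5,364 = 64,000 Hz.

64,000 Hz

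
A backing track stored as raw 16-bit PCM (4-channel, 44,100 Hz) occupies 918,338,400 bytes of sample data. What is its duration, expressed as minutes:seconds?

43:23

Byte rate = 44,100 × 2 × 4 = 352,800 bytes/s.
Duration = 918,338,400 / 352,800 = 2,603 s.
2,603 s = 43:23.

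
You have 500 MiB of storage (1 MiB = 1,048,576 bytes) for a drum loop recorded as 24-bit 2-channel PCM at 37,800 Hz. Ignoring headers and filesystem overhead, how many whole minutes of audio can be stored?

38 minutes

Uncompressed byte rate = 37,800 × 3 × 2 = 226,800 bytes/s.
Capacity = 500 × 1,048,576 = 524,288,000 bytes.
524,288,000 / 226,800 ≈ 2311.68 s → 38 minutes.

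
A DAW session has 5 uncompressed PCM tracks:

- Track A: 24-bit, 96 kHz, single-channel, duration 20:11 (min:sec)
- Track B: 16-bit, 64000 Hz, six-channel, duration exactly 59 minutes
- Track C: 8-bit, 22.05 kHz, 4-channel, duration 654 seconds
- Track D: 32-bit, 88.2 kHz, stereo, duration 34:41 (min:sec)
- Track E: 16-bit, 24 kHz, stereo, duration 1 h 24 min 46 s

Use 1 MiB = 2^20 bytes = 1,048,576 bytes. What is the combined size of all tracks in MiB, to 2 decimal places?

4846.36 MiB

Track A: 20:11 (min:sec) = 1,211 s; 96,000 × 1,211 × 3 × 1 = 348,768,000 bytes.
Track B: exactly 59 minutes = 3,540 s; 64,000 × 3,540 × 2 × 6 = 2,718,720,000 bytes.
Track C: 22,050 × 654 × 1 × 4 = 57,682,800 bytes.
Track D: 34:41 (min:sec) = 2,081 s; 88,200 × 2,081 × 4 × 2 = 1,468,353,600 bytes.
Track E: 1 h 24 min 46 s = 5,086 s; 24,000 × 5,086 × 2 × 2 = 488,256,000 bytes.
Total = 5,081,780,400 bytes = 4846.36 MiB.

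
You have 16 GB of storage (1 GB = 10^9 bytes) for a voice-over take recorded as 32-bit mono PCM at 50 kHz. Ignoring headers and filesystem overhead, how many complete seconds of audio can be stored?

Uncompressed byte rate = 50,000 × 4 × 1 = 200,000 bytes/s.
Capacity = 16 × 1,000,000,000 = 16,000,000,000 bytes.
16,000,000,000 / 200,000 ≈ 80000 s → 80,000 seconds.

80,000 seconds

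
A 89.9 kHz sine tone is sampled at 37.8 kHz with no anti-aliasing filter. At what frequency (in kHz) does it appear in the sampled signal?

14.3 kHz

Nyquist = 37,800/2 = 18,900 Hz; 89,900 Hz exceeds it.
Alias = |89,900 − 2×37,800| = |89,900 − 75,600| = 14,300 Hz = 14.3 kHz.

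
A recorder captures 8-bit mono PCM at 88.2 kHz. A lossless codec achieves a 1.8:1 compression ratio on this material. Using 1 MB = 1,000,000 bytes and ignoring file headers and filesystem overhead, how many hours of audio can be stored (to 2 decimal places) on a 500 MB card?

Uncompressed byte rate = 88,200 × 1 × 1 = 88,200 bytes/s.
After 1.8:1 compression, effective rate ≈ 49000 bytes/s.
Capacity = 500 × 1,000,000 = 500,000,000 bytes.
500,000,000 / effective rate ≈ 10204.08 s → 2.83 hours.

2.83 hours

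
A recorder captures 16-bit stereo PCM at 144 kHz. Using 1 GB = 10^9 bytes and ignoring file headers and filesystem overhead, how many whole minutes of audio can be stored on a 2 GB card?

57 minutes

Uncompressed byte rate = 144,000 × 2 × 2 = 576,000 bytes/s.
Capacity = 2 × 1,000,000,000 = 2,000,000,000 bytes.
2,000,000,000 / 576,000 ≈ 3472.22 s → 57 minutes.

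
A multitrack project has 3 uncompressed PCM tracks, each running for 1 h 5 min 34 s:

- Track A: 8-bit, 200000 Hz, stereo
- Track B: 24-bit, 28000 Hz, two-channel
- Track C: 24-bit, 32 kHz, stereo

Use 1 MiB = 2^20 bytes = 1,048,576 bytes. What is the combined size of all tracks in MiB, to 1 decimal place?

1 h 5 min 34 s = 3,934 s.
Track A: 200,000 × 3,934 × 1 × 2 = 1,573,600,000 bytes.
Track B: 28,000 × 3,934 × 3 × 2 = 660,912,000 bytes.
Track C: 32,000 × 3,934 × 3 × 2 = 755,328,000 bytes.
Total = 2,989,840,000 bytes = 2851.3 MiB.

2851.3 MiB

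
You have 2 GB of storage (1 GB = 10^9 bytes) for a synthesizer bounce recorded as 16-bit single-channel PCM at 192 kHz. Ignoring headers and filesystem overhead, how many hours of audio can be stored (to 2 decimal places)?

1.45 hours

Uncompressed byte rate = 192,000 × 2 × 1 = 384,000 bytes/s.
Capacity = 2 × 1,000,000,000 = 2,000,000,000 bytes.
2,000,000,000 / 384,000 ≈ 5208.33 s → 1.45 hours.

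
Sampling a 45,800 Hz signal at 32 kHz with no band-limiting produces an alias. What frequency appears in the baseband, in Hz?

Nyquist = 32,000/2 = 16,000 Hz; 45,800 Hz exceeds it.
Alias = |45,800 − 1×32,000| = |45,800 − 32,000| = 13,800 Hz.

13,800 Hz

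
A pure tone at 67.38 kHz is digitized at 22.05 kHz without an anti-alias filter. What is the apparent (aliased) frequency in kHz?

1.23 kHz

Nyquist = 22,050/2 = 11,025 Hz; 67,380 Hz exceeds it.
Alias = |67,380 − 3×22,050| = |67,380 − 66,150| = 1,230 Hz = 1.23 kHz.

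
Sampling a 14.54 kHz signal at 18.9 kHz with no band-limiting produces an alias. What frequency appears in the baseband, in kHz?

4.36 kHz

Nyquist = 18,900/2 = 9,450 Hz; 14,540 Hz exceeds it.
Alias = |14,540 − 1×18,900| = |14,540 − 18,900| = 4,360 Hz = 4.36 kHz.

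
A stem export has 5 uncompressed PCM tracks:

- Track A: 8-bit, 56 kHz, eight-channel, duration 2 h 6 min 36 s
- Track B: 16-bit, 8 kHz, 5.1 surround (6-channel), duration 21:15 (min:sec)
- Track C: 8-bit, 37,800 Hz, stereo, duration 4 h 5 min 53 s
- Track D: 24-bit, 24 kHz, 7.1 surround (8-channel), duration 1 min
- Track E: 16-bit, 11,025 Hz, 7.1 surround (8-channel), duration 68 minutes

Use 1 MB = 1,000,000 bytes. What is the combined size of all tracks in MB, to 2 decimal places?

5395.01 MB

Track A: 2 h 6 min 36 s = 7,596 s; 56,000 × 7,596 × 1 × 8 = 3,403,008,000 bytes.
Track B: 21:15 (min:sec) = 1,275 s; 8,000 × 1,275 × 2 × 6 = 122,400,000 bytes.
Track C: 4 h 5 min 53 s = 14,753 s; 37,800 × 14,753 × 1 × 2 = 1,115,326,800 bytes.
Track D: 1 min = 60 s; 24,000 × 60 × 3 × 8 = 34,560,000 bytes.
Track E: 68 minutes = 4,080 s; 11,025 × 4,080 × 2 × 8 = 719,712,000 bytes.
Total = 5,395,006,800 bytes = 5395.01 MB.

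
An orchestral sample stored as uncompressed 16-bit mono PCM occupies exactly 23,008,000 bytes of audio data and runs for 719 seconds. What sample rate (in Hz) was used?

Bytes = sample_rate × seconds × bytes_per_sample × channels.
sample_rate = 23,008,000 / (719 × 2 × 1) = 23,008,000 / 1,438 = 16,000 Hz.

16,000 Hz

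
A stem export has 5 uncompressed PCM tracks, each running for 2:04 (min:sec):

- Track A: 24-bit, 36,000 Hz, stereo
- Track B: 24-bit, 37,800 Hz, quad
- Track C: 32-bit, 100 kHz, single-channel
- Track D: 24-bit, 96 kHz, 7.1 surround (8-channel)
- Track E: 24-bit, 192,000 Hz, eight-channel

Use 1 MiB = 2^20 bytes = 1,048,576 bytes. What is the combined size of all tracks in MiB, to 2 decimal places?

2:04 (min:sec) = 124 s.
Track A: 36,000 × 124 × 3 × 2 = 26,784,000 bytes.
Track B: 37,800 × 124 × 3 × 4 = 56,246,400 bytes.
Track C: 100,000 × 124 × 4 × 1 = 49,600,000 bytes.
Track D: 96,000 × 124 × 3 × 8 = 285,696,000 bytes.
Track E: 192,000 × 124 × 3 × 8 = 571,392,000 bytes.
Total = 989,718,400 bytes = 943.87 MiB.

943.87 MiB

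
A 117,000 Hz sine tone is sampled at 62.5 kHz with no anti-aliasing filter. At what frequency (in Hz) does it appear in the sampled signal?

Nyquist = 62,500/2 = 31,250 Hz; 117,000 Hz exceeds it.
Alias = |117,000 − 2×62,500| = |117,000 − 125,000| = 8,000 Hz.

8,000 Hz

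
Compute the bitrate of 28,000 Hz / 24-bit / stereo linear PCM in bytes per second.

Bit rate = 28,000 × 24 × 2 = 1,344,000 bits/s.
1,344,000 / 8 = 168,000 bytes/s.

168,000 bytes/s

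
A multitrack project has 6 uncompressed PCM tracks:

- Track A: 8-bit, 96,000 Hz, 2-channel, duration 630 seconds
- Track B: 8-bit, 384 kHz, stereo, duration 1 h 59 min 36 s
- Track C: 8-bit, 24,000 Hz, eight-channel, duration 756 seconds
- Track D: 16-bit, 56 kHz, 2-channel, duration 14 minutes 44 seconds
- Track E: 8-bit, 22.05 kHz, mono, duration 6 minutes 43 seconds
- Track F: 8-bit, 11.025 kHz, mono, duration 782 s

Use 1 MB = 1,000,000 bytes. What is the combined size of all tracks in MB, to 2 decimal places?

Track A: 96,000 × 630 × 1 × 2 = 120,960,000 bytes.
Track B: 1 h 59 min 36 s = 7,176 s; 384,000 × 7,176 × 1 × 2 = 5,511,168,000 bytes.
Track C: 24,000 × 756 × 1 × 8 = 145,152,000 bytes.
Track D: 14 minutes 44 seconds = 884 s; 56,000 × 884 × 2 × 2 = 198,016,000 bytes.
Track E: 6 minutes 43 seconds = 403 s; 22,050 × 403 × 1 × 1 = 8,886,150 bytes.
Track F: 11,025 × 782 × 1 × 1 = 8,621,550 bytes.
Total = 5,992,803,700 bytes = 5992.80 MB.

5992.80 MB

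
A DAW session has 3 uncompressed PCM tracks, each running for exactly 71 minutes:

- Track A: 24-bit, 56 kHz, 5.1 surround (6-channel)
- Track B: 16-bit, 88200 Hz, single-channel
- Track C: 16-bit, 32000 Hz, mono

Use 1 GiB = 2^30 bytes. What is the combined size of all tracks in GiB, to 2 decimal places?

4.95 GiB

exactly 71 minutes = 4,260 s.
Track A: 56,000 × 4,260 × 3 × 6 = 4,294,080,000 bytes.
Track B: 88,200 × 4,260 × 2 × 1 = 751,464,000 bytes.
Track C: 32,000 × 4,260 × 2 × 1 = 272,640,000 bytes.
Total = 5,318,184,000 bytes = 4.95 GiB.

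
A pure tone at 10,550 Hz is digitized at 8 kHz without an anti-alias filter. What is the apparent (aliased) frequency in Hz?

Nyquist = 8,000/2 = 4,000 Hz; 10,550 Hz exceeds it.
Alias = |10,550 − 1×8,000| = |10,550 − 8,000| = 2,550 Hz.

2,550 Hz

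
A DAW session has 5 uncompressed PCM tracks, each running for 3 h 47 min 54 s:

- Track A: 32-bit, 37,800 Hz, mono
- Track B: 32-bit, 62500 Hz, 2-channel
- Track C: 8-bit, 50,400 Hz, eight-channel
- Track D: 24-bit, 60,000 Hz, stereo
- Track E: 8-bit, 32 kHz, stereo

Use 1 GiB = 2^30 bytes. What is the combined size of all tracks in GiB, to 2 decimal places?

3 h 47 min 54 s = 13,674 s.
Track A: 37,800 × 13,674 × 4 × 1 = 2,067,508,800 bytes.
Track B: 62,500 × 13,674 × 4 × 2 = 6,837,000,000 bytes.
Track C: 50,400 × 13,674 × 1 × 8 = 5,513,356,800 bytes.
Track D: 60,000 × 13,674 × 3 × 2 = 4,922,640,000 bytes.
Track E: 32,000 × 13,674 × 1 × 2 = 875,136,000 bytes.
Total = 20,215,641,600 bytes = 18.83 GiB.

18.83 GiB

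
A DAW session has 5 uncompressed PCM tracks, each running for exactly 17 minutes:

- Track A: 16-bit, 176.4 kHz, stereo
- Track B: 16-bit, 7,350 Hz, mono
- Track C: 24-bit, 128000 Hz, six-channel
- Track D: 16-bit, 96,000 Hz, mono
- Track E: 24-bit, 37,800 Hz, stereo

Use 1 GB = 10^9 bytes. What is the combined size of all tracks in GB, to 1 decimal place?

exactly 17 minutes = 1,020 s.
Track A: 176,400 × 1,020 × 2 × 2 = 719,712,000 bytes.
Track B: 7,350 × 1,020 × 2 × 1 = 14,994,000 bytes.
Track C: 128,000 × 1,020 × 3 × 6 = 2,350,080,000 bytes.
Track D: 96,000 × 1,020 × 2 × 1 = 195,840,000 bytes.
Track E: 37,800 × 1,020 × 3 × 2 = 231,336,000 bytes.
Total = 3,511,962,000 bytes = 3.5 GB.

3.5 GB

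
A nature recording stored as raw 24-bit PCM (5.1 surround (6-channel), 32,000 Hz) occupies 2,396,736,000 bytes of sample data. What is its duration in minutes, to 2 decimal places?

69.35 minutes

Byte rate = 32,000 × 3 × 6 = 576,000 bytes/s.
Duration = 2,396,736,000 / 576,000 = 4,161 s.
4,161 s / 60 = 69.35 minutes.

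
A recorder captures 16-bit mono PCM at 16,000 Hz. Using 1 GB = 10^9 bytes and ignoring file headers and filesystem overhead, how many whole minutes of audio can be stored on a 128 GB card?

Uncompressed byte rate = 16,000 × 2 × 1 = 32,000 bytes/s.
Capacity = 128 × 1,000,000,000 = 128,000,000,000 bytes.
128,000,000,000 / 32,000 ≈ 4000000 s → 66,666 minutes.

66,666 minutes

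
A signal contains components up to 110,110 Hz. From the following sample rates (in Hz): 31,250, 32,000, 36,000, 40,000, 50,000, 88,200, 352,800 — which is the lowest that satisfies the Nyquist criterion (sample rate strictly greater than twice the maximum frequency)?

352,800 Hz

Need sample rate > 2 × 110,110 = 220,220 Hz.
Lowest listed rate above 220,220 Hz is 352,800 Hz.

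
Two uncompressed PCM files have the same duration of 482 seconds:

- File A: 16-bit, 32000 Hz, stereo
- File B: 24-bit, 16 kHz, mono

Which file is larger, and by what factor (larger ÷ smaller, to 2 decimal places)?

File A, by a factor of 2.67

File A: 32,000 × 2 × 2 = 128,000 bytes/s.
File B: 16,000 × 3 × 1 = 48,000 bytes/s.
File A is larger; ratio = 61,696,000 / 23,136,000 = 2.67.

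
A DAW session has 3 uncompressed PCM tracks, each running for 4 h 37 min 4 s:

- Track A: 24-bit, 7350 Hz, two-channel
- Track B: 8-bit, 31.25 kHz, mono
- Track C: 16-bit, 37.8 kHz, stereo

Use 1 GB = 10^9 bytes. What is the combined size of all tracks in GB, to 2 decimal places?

3.77 GB

4 h 37 min 4 s = 16,624 s.
Track A: 7,350 × 16,624 × 3 × 2 = 733,118,400 bytes.
Track B: 31,250 × 16,624 × 1 × 1 = 519,500,000 bytes.
Track C: 37,800 × 16,624 × 2 × 2 = 2,513,548,800 bytes.
Total = 3,766,167,200 bytes = 3.77 GB.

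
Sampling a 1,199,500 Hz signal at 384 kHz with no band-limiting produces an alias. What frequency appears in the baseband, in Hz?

Nyquist = 384,000/2 = 192,000 Hz; 1,199,500 Hz exceeds it.
Alias = |1,199,500 − 3×384,000| = |1,199,500 − 1,152,000| = 47,500 Hz.

47,500 Hz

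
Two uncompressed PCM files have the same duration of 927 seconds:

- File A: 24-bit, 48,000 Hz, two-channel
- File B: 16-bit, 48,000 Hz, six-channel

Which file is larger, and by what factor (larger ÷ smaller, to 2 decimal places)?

File A: 48,000 × 3 × 2 = 288,000 bytes/s.
File B: 48,000 × 2 × 6 = 576,000 bytes/s.
File B is larger; ratio = 533,952,000 / 266,976,000 = 2.00.

File B, by a factor of 2.00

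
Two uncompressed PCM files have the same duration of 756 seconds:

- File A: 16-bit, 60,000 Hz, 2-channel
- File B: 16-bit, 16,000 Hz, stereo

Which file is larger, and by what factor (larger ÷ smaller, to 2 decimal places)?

File A, by a factor of 3.75

File A: 60,000 × 2 × 2 = 240,000 bytes/s.
File B: 16,000 × 2 × 2 = 64,000 bytes/s.
File A is larger; ratio = 181,440,000 / 48,384,000 = 3.75.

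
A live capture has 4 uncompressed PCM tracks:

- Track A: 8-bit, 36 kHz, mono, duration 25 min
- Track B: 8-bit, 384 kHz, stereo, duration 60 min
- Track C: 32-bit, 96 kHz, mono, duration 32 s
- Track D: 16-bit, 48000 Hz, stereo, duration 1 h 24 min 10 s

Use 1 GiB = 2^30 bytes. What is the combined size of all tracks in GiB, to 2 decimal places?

3.54 GiB

Track A: 25 min = 1,500 s; 36,000 × 1,500 × 1 × 1 = 54,000,000 bytes.
Track B: 60 min = 3,600 s; 384,000 × 3,600 × 1 × 2 = 2,764,800,000 bytes.
Track C: 96,000 × 32 × 4 × 1 = 12,288,000 bytes.
Track D: 1 h 24 min 10 s = 5,050 s; 48,000 × 5,050 × 2 × 2 = 969,600,000 bytes.
Total = 3,800,688,000 bytes = 3.54 GiB.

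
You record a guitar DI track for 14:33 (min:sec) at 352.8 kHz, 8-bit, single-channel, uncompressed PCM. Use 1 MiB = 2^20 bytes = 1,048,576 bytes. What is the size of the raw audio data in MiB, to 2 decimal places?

Duration = 14:33 (min:sec) = 873 s.
Bytes = 352,800 samples/s × 873 s × 1 bytes/sample × 1 ch = 307,994,400 bytes.
307,994,400 / 1,048,576 = 293.73 MiB.

293.73 MiB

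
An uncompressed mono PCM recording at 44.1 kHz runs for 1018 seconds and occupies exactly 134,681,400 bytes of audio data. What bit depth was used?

Bytes per sample = 134,681,400 / (44,100 × 1,018 × 1) = 134,681,400 / 44,893,800 = 3.
Bit depth = 3 × 8 = 24 bits.

24 bits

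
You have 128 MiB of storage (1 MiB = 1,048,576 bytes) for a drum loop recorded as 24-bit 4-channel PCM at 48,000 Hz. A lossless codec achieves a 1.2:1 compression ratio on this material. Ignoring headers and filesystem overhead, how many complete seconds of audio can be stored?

Uncompressed byte rate = 48,000 × 3 × 4 = 576,000 bytes/s.
After 1.2:1 compression, effective rate ≈ 480000 bytes/s.
Capacity = 128 × 1,048,576 = 134,217,728 bytes.
134,217,728 / effective rate ≈ 279.62 s → 279 seconds.

279 seconds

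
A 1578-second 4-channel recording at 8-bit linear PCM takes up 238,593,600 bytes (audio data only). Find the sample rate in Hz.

37,800 Hz

Bytes = sample_rate × seconds × bytes_per_sample × channels.
sample_rate = 238,593,600 / (1,578 × 1 × 4) = 238,593,600 / 6,312 = 37,800 Hz.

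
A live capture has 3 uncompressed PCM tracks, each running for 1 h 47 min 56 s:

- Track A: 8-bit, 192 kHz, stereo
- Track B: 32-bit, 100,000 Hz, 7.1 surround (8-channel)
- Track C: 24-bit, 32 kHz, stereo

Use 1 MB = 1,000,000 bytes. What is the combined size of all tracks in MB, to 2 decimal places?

24453.38 MB

1 h 47 min 56 s = 6,476 s.
Track A: 192,000 × 6,476 × 1 × 2 = 2,486,784,000 bytes.
Track B: 100,000 × 6,476 × 4 × 8 = 20,723,200,000 bytes.
Track C: 32,000 × 6,476 × 3 × 2 = 1,243,392,000 bytes.
Total = 24,453,376,000 bytes = 24453.38 MB.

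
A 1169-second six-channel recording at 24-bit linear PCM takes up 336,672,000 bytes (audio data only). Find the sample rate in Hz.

Bytes = sample_rate × seconds × bytes_per_sample × channels.
sample_rate = 336,672,000 / (1,169 × 3 × 6) = 336,672,000 / 21,042 = 16,000 Hz.

16,000 Hz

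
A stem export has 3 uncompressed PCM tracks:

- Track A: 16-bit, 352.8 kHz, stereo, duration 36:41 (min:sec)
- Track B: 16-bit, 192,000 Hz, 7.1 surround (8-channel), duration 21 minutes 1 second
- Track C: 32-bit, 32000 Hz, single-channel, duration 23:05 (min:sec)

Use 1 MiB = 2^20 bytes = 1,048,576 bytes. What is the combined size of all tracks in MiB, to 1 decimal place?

6825.6 MiB

Track A: 36:41 (min:sec) = 2,201 s; 352,800 × 2,201 × 2 × 2 = 3,106,051,200 bytes.
Track B: 21 minutes 1 second = 1,261 s; 192,000 × 1,261 × 2 × 8 = 3,873,792,000 bytes.
Track C: 23:05 (min:sec) = 1,385 s; 32,000 × 1,385 × 4 × 1 = 177,280,000 bytes.
Total = 7,157,123,200 bytes = 6825.6 MiB.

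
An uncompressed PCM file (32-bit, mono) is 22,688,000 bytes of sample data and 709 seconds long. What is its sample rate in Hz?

Bytes = sample_rate × seconds × bytes_per_sample × channels.
sample_rate = 22,688,000 / (709 × 4 × 1) = 22,688,000 / 2,836 = 8,000 Hz.

8,000 Hz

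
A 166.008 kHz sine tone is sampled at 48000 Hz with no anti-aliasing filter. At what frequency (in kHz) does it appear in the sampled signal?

Nyquist = 48,000/2 = 24,000 Hz; 166,008 Hz exceeds it.
Alias = |166,008 − 3×48,000| = |166,008 − 144,000| = 22,008 Hz = 22.008 kHz.

22.008 kHz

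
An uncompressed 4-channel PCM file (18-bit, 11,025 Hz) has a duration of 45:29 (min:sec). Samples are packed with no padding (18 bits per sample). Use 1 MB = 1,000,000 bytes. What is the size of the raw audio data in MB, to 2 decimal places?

Duration = 45:29 (min:sec) = 2,729 s.
Bits = 11,025 × 2,729 × 18 × 4 = 2,166,280,200 bits = 270,785,025 bytes.
270,785,025 / 1,000,000 = 270.79 MB.

270.79 MB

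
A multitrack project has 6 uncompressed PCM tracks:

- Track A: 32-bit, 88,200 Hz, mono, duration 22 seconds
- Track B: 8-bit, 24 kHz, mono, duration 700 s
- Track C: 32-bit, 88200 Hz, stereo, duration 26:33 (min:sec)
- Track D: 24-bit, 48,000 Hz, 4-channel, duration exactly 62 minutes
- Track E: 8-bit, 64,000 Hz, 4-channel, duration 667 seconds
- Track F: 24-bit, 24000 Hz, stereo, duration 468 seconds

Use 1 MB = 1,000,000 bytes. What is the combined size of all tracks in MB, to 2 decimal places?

Track A: 88,200 × 22 × 4 × 1 = 7,761,600 bytes.
Track B: 24,000 × 700 × 1 × 1 = 16,800,000 bytes.
Track C: 26:33 (min:sec) = 1,593 s; 88,200 × 1,593 × 4 × 2 = 1,124,020,800 bytes.
Track D: exactly 62 minutes = 3,720 s; 48,000 × 3,720 × 3 × 4 = 2,142,720,000 bytes.
Track E: 64,000 × 667 × 1 × 4 = 170,752,000 bytes.
Track F: 24,000 × 468 × 3 × 2 = 67,392,000 bytes.
Total = 3,529,446,400 bytes = 3529.45 MB.

3529.45 MB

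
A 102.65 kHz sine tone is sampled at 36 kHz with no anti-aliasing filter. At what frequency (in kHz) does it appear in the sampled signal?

Nyquist = 36,000/2 = 18,000 Hz; 102,650 Hz exceeds it.
Alias = |102,650 − 3×36,000| = |102,650 − 108,000| = 5,350 Hz = 5.35 kHz.

5.35 kHz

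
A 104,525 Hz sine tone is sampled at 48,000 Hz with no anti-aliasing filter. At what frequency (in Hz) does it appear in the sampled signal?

8,525 Hz

Nyquist = 48,000/2 = 24,000 Hz; 104,525 Hz exceeds it.
Alias = |104,525 − 2×48,000| = |104,525 − 96,000| = 8,525 Hz.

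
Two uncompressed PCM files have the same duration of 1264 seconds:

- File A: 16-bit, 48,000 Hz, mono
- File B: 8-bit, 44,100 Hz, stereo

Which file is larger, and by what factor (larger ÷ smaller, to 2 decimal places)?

File A: 48,000 × 2 × 1 = 96,000 bytes/s.
File B: 44,100 × 1 × 2 = 88,200 bytes/s.
File A is larger; ratio = 121,344,000 / 111,484,800 = 1.09.

File A, by a factor of 1.09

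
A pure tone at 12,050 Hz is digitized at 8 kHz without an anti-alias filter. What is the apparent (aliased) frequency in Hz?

3,950 Hz

Nyquist = 8,000/2 = 4,000 Hz; 12,050 Hz exceeds it.
Alias = |12,050 − 2×8,000| = |12,050 − 16,000| = 3,950 Hz.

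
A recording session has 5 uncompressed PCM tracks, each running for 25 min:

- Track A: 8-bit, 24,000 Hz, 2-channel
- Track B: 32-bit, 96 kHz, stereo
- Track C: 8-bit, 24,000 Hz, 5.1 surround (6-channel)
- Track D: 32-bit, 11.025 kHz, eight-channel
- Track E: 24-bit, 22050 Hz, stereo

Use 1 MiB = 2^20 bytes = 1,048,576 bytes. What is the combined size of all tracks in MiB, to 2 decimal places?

25 min = 1,500 s.
Track A: 24,000 × 1,500 × 1 × 2 = 72,000,000 bytes.
Track B: 96,000 × 1,500 × 4 × 2 = 1,152,000,000 bytes.
Track C: 24,000 × 1,500 × 1 × 6 = 216,000,000 bytes.
Track D: 11,025 × 1,500 × 4 × 8 = 529,200,000 bytes.
Track E: 22,050 × 1,500 × 3 × 2 = 198,450,000 bytes.
Total = 2,167,650,000 bytes = 2067.23 MiB.

2067.23 MiB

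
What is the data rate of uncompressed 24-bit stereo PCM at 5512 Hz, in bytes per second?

Bit rate = 5,512 × 24 × 2 = 264,576 bits/s.
264,576 / 8 = 33,072 bytes/s.

33,072 bytes/s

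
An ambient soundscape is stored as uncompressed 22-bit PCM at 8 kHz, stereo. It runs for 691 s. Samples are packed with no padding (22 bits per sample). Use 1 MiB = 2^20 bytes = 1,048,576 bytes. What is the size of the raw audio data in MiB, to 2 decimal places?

Bits = 8,000 × 691 × 22 × 2 = 243,232,000 bits = 30,404,000 bytes.
30,404,000 / 1,048,576 = 29.00 MiB.

29.00 MiB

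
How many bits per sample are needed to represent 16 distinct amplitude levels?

4 bits

log2(16) = 4.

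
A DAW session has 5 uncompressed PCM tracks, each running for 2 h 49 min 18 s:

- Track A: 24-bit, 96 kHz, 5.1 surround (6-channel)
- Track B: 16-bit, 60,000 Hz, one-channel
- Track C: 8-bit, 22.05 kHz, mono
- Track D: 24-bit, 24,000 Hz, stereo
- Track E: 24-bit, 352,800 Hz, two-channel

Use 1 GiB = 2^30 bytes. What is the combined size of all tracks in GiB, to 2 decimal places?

39.08 GiB

2 h 49 min 18 s = 10,158 s.
Track A: 96,000 × 10,158 × 3 × 6 = 17,553,024,000 bytes.
Track B: 60,000 × 10,158 × 2 × 1 = 1,218,960,000 bytes.
Track C: 22,050 × 10,158 × 1 × 1 = 223,983,900 bytes.
Track D: 24,000 × 10,158 × 3 × 2 = 1,462,752,000 bytes.
Track E: 352,800 × 10,158 × 3 × 2 = 21,502,454,400 bytes.
Total = 41,961,174,300 bytes = 39.08 GiB.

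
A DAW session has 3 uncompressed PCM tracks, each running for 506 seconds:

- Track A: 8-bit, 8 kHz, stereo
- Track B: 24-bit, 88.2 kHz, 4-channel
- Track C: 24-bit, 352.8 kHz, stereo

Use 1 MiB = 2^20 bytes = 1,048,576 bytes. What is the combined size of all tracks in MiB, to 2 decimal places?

1539.94 MiB

Track A: 8,000 × 506 × 1 × 2 = 8,096,000 bytes.
Track B: 88,200 × 506 × 3 × 4 = 535,550,400 bytes.
Track C: 352,800 × 506 × 3 × 2 = 1,071,100,800 bytes.
Total = 1,614,747,200 bytes = 1539.94 MiB.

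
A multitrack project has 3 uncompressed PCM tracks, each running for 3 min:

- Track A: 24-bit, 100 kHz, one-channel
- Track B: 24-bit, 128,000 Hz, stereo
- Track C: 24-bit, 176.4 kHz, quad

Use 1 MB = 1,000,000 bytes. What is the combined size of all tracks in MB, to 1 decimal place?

573.3 MB

3 min = 180 s.
Track A: 100,000 × 180 × 3 × 1 = 54,000,000 bytes.
Track B: 128,000 × 180 × 3 × 2 = 138,240,000 bytes.
Track C: 176,400 × 180 × 3 × 4 = 381,024,000 bytes.
Total = 573,264,000 bytes = 573.3 MB.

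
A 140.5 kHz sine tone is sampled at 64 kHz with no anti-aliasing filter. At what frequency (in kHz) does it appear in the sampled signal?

Nyquist = 64,000/2 = 32,000 Hz; 140,500 Hz exceeds it.
Alias = |140,500 − 2×64,000| = |140,500 − 128,000| = 12,500 Hz = 12.5 kHz.

12.5 kHz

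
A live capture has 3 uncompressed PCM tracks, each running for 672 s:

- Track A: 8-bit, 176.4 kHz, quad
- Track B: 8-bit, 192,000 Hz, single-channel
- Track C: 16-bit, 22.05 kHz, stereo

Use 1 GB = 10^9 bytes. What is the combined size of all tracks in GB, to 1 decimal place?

Track A: 176,400 × 672 × 1 × 4 = 474,163,200 bytes.
Track B: 192,000 × 672 × 1 × 1 = 129,024,000 bytes.
Track C: 22,050 × 672 × 2 × 2 = 59,270,400 bytes.
Total = 662,457,600 bytes = 0.7 GB.

0.7 GB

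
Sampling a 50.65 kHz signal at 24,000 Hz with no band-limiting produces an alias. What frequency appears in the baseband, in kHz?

2.65 kHz

Nyquist = 24,000/2 = 12,000 Hz; 50,650 Hz exceeds it.
Alias = |50,650 − 2×24,000| = |50,650 − 48,000| = 2,650 Hz = 2.65 kHz.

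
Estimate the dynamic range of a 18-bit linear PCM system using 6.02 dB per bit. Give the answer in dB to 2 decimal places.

18 × 6.02 = 108.36 dB.

108.36 dB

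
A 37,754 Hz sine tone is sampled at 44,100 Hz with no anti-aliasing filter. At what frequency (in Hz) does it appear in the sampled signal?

6,346 Hz

Nyquist = 44,100/2 = 22,050 Hz; 37,754 Hz exceeds it.
Alias = |37,754 − 1×44,100| = |37,754 − 44,100| = 6,346 Hz.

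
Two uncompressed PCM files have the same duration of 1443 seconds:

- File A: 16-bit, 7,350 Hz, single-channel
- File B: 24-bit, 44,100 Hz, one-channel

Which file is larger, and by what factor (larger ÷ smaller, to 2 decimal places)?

File B, by a factor of 9.00

File A: 7,350 × 2 × 1 = 14,700 bytes/s.
File B: 44,100 × 3 × 1 = 132,300 bytes/s.
File B is larger; ratio = 190,908,900 / 21,212,100 = 9.00.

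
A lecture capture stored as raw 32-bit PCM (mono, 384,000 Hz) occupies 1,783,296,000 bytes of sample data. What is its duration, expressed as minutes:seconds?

19:21

Byte rate = 384,000 × 4 × 1 = 1,536,000 bytes/s.
Duration = 1,783,296,000 / 1,536,000 = 1,161 s.
1,161 s = 19:21.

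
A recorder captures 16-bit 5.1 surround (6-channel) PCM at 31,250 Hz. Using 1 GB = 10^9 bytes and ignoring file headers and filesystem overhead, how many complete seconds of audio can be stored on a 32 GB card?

Uncompressed byte rate = 31,250 × 2 × 6 = 375,000 bytes/s.
Capacity = 32 × 1,000,000,000 = 32,000,000,000 bytes.
32,000,000,000 / 375,000 ≈ 85333.33 s → 85,333 seconds.

85,333 seconds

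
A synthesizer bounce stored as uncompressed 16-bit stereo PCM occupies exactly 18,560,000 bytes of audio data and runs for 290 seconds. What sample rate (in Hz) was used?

Bytes = sample_rate × seconds × bytes_per_sample × channels.
sample_rate = 18,560,000 / (290 × 2 × 2) = 18,560,000 / 1,160 = 16,000 Hz.

16,000 Hz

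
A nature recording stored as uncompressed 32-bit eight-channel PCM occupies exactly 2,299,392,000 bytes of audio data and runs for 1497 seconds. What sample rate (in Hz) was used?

Bytes = sample_rate × seconds × bytes_per_sample × channels.
sample_rate = 2,299,392,000 / (1,497 × 4 × 8) = 2,299,392,000 / 47,904 = 48,000 Hz.

48,000 Hz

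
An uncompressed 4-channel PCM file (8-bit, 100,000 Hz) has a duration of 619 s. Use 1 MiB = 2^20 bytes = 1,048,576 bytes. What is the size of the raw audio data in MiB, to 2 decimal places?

Bytes = 100,000 samples/s × 619 s × 1 bytes/sample × 4 ch = 247,600,000 bytes.
247,600,000 / 1,048,576 = 236.13 MiB.

236.13 MiB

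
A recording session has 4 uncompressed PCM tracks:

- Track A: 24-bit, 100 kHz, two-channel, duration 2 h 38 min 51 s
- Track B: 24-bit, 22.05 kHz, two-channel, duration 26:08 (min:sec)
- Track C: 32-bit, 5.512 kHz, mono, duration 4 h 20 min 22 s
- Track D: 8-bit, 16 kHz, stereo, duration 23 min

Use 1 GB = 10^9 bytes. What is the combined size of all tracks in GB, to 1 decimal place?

Track A: 2 h 38 min 51 s = 9,531 s; 100,000 × 9,531 × 3 × 2 = 5,718,600,000 bytes.
Track B: 26:08 (min:sec) = 1,568 s; 22,050 × 1,568 × 3 × 2 = 207,446,400 bytes.
Track C: 4 h 20 min 22 s = 15,622 s; 5,512 × 15,622 × 4 × 1 = 344,433,856 bytes.
Track D: 23 min = 1,380 s; 16,000 × 1,380 × 1 × 2 = 44,160,000 bytes.
Total = 6,314,640,256 bytes = 6.3 GB.

6.3 GB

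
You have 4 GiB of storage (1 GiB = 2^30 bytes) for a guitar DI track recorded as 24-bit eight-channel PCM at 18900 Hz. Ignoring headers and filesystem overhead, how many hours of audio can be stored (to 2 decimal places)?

2.63 hours

Uncompressed byte rate = 18,900 × 3 × 8 = 453,600 bytes/s.
Capacity = 4 × 1,073,741,824 = 4,294,967,296 bytes.
4,294,967,296 / 453,600 ≈ 9468.62 s → 2.63 hours.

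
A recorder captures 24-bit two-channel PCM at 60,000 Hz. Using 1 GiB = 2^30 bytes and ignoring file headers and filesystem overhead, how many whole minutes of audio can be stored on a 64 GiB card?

Uncompressed byte rate = 60,000 × 3 × 2 = 360,000 bytes/s.
Capacity = 64 × 1,073,741,824 = 68,719,476,736 bytes.
68,719,476,736 / 360,000 ≈ 190887.44 s → 3,181 minutes.

3,181 minutes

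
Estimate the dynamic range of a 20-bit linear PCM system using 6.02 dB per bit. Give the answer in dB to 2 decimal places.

120.40 dB

20 × 6.02 = 120.40 dB.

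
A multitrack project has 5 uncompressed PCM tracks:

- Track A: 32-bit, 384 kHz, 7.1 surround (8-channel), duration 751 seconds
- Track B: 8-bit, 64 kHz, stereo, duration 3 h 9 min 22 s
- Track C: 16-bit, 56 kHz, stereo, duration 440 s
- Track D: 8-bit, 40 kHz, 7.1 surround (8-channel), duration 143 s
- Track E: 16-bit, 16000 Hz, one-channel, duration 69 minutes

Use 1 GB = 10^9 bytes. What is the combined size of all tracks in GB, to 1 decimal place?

11.0 GB

Track A: 384,000 × 751 × 4 × 8 = 9,228,288,000 bytes.
Track B: 3 h 9 min 22 s = 11,362 s; 64,000 × 11,362 × 1 × 2 = 1,454,336,000 bytes.
Track C: 56,000 × 440 × 2 × 2 = 98,560,000 bytes.
Track D: 40,000 × 143 × 1 × 8 = 45,760,000 bytes.
Track E: 69 minutes = 4,140 s; 16,000 × 4,140 × 2 × 1 = 132,480,000 bytes.
Total = 10,959,424,000 bytes = 11.0 GB.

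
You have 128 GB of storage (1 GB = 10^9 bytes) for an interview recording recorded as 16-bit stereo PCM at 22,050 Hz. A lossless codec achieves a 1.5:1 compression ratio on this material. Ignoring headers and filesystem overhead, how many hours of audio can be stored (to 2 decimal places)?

Uncompressed byte rate = 22,050 × 2 × 2 = 88,200 bytes/s.
After 1.5:1 compression, effective rate ≈ 58800 bytes/s.
Capacity = 128 × 1,000,000,000 = 128,000,000,000 bytes.
128,000,000,000 / effective rate ≈ 2176870.75 s → 604.69 hours.

604.69 hours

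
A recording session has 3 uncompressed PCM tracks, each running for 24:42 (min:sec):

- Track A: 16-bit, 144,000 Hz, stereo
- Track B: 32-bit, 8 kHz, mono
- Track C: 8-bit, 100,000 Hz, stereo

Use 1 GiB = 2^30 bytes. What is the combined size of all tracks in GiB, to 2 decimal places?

24:42 (min:sec) = 1,482 s.
Track A: 144,000 × 1,482 × 2 × 2 = 853,632,000 bytes.
Track B: 8,000 × 1,482 × 4 × 1 = 47,424,000 bytes.
Track C: 100,000 × 1,482 × 1 × 2 = 296,400,000 bytes.
Total = 1,197,456,000 bytes = 1.12 GiB.

1.12 GiB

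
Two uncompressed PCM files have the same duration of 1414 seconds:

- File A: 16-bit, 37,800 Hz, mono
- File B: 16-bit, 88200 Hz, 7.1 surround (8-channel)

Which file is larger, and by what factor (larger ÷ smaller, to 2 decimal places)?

File B, by a factor of 18.67

File A: 37,800 × 2 × 1 = 75,600 bytes/s.
File B: 88,200 × 2 × 8 = 1,411,200 bytes/s.
File B is larger; ratio = 1,995,436,800 / 106,898,400 = 18.67.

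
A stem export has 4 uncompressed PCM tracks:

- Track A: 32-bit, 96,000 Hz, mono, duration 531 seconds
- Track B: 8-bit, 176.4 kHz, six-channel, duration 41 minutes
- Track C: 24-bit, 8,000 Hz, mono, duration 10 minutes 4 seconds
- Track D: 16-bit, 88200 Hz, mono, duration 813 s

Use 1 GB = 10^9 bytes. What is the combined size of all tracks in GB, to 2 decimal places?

Track A: 96,000 × 531 × 4 × 1 = 203,904,000 bytes.
Track B: 41 minutes = 2,460 s; 176,400 × 2,460 × 1 × 6 = 2,603,664,000 bytes.
Track C: 10 minutes 4 seconds = 604 s; 8,000 × 604 × 3 × 1 = 14,496,000 bytes.
Track D: 88,200 × 813 × 2 × 1 = 143,413,200 bytes.
Total = 2,965,477,200 bytes = 2.97 GB.

2.97 GB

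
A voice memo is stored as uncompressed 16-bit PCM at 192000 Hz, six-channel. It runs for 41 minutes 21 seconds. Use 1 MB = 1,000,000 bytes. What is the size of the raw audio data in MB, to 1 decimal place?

Duration = 41 minutes 21 seconds = 2,481 s.
Bytes = 192,000 samples/s × 2,481 s × 2 bytes/sample × 6 ch = 5,716,224,000 bytes.
5,716,224,000 / 1,000,000 = 5716.2 MB.

5716.2 MB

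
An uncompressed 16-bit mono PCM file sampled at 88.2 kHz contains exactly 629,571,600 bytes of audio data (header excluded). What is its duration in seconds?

3,569 seconds

Byte rate = 88,200 × 2 × 1 = 176,400 bytes/s.
Duration = 629,571,600 / 176,400 = 3,569 s.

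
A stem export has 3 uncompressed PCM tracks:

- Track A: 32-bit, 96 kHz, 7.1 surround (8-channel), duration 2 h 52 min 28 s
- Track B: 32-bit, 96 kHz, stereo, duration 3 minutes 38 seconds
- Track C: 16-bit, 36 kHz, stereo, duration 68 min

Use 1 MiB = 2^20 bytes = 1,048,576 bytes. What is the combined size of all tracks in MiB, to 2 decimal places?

31036.38 MiB

Track A: 2 h 52 min 28 s = 10,348 s; 96,000 × 10,348 × 4 × 8 = 31,789,056,000 bytes.
Track B: 3 minutes 38 seconds = 218 s; 96,000 × 218 × 4 × 2 = 167,424,000 bytes.
Track C: 68 min = 4,080 s; 36,000 × 4,080 × 2 × 2 = 587,520,000 bytes.
Total = 32,544,000,000 bytes = 31036.38 MiB.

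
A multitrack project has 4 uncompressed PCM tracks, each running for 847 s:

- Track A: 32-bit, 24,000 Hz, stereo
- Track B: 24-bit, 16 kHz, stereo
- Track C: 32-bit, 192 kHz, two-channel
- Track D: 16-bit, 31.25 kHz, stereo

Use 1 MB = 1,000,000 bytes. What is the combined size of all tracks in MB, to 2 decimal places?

Track A: 24,000 × 847 × 4 × 2 = 162,624,000 bytes.
Track B: 16,000 × 847 × 3 × 2 = 81,312,000 bytes.
Track C: 192,000 × 847 × 4 × 2 = 1,300,992,000 bytes.
Track D: 31,250 × 847 × 2 × 2 = 105,875,000 bytes.
Total = 1,650,803,000 bytes = 1650.80 MB.

1650.80 MB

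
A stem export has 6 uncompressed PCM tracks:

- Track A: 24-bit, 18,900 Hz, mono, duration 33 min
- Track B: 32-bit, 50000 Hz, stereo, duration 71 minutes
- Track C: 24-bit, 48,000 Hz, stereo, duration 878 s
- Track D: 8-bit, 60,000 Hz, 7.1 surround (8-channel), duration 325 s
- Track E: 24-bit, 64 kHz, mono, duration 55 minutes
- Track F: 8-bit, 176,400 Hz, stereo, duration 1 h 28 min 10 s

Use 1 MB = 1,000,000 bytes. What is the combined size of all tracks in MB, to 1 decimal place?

4725.0 MB

Track A: 33 min = 1,980 s; 18,900 × 1,980 × 3 × 1 = 112,266,000 bytes.
Track B: 71 minutes = 4,260 s; 50,000 × 4,260 × 4 × 2 = 1,704,000,000 bytes.
Track C: 48,000 × 878 × 3 × 2 = 252,864,000 bytes.
Track D: 60,000 × 325 × 1 × 8 = 156,000,000 bytes.
Track E: 55 minutes = 3,300 s; 64,000 × 3,300 × 3 × 1 = 633,600,000 bytes.
Track F: 1 h 28 min 10 s = 5,290 s; 176,400 × 5,290 × 1 × 2 = 1,866,312,000 bytes.
Total = 4,725,042,000 bytes = 4725.0 MB.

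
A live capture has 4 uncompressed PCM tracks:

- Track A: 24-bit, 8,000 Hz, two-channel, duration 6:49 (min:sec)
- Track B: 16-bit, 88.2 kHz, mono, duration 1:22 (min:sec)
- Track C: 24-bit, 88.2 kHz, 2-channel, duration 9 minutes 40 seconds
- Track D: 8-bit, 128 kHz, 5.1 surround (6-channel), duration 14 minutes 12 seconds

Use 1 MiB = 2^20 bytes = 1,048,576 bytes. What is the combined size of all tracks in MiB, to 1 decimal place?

Track A: 6:49 (min:sec) = 409 s; 8,000 × 409 × 3 × 2 = 19,632,000 bytes.
Track B: 1:22 (min:sec) = 82 s; 88,200 × 82 × 2 × 1 = 14,464,800 bytes.
Track C: 9 minutes 40 seconds = 580 s; 88,200 × 580 × 3 × 2 = 306,936,000 bytes.
Track D: 14 minutes 12 seconds = 852 s; 128,000 × 852 × 1 × 6 = 654,336,000 bytes.
Total = 995,368,800 bytes = 949.3 MiB.

949.3 MiB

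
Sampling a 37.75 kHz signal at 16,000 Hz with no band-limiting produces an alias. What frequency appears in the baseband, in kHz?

Nyquist = 16,000/2 = 8,000 Hz; 37,750 Hz exceeds it.
Alias = |37,750 − 2×16,000| = |37,750 − 32,000| = 5,750 Hz = 5.75 kHz.

5.75 kHz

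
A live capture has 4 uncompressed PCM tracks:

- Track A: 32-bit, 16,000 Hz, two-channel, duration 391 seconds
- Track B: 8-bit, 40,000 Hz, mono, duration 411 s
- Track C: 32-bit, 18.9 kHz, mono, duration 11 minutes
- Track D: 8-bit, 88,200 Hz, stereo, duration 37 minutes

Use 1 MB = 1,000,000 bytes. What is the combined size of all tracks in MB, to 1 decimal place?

508.0 MB

Track A: 16,000 × 391 × 4 × 2 = 50,048,000 bytes.
Track B: 40,000 × 411 × 1 × 1 = 16,440,000 bytes.
Track C: 11 minutes = 660 s; 18,900 × 660 × 4 × 1 = 49,896,000 bytes.
Track D: 37 minutes = 2,220 s; 88,200 × 2,220 × 1 × 2 = 391,608,000 bytes.
Total = 507,992,000 bytes = 508.0 MB.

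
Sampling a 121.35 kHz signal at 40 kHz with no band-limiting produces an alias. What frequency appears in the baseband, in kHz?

Nyquist = 40,000/2 = 20,000 Hz; 121,350 Hz exceeds it.
Alias = |121,350 − 3×40,000| = |121,350 − 120,000| = 1,350 Hz = 1.35 kHz.

1.35 kHz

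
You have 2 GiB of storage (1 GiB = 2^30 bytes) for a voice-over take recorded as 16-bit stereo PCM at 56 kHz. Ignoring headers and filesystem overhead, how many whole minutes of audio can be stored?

159 minutes

Uncompressed byte rate = 56,000 × 2 × 2 = 224,000 bytes/s.
Capacity = 2 × 1,073,741,824 = 2,147,483,648 bytes.
2,147,483,648 / 224,000 ≈ 9586.98 s → 159 minutes.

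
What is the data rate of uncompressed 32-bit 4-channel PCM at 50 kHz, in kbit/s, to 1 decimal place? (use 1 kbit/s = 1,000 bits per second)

6400.0 kbit/s

Bit rate = 50,000 × 32 × 4 = 6,400,000 bits/s.
= 6400.0 kbit/s.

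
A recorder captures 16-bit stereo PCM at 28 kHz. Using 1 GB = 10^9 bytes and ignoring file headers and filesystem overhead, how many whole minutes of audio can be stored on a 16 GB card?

2,380 minutes

Uncompressed byte rate = 28,000 × 2 × 2 = 112,000 bytes/s.
Capacity = 16 × 1,000,000,000 = 16,000,000,000 bytes.
16,000,000,000 / 112,000 ≈ 142857.14 s → 2,380 minutes.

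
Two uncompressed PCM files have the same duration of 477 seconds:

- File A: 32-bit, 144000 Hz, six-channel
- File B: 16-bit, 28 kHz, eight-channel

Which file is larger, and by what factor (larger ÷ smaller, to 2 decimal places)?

File A, by a factor of 7.71

File A: 144,000 × 4 × 6 = 3,456,000 bytes/s.
File B: 28,000 × 2 × 8 = 448,000 bytes/s.
File A is larger; ratio = 1,648,512,000 / 213,696,000 = 7.71.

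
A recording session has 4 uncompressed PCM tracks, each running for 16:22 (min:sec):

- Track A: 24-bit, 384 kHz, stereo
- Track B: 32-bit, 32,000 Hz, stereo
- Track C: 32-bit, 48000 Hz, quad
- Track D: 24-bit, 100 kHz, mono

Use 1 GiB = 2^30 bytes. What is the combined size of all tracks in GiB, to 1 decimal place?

16:22 (min:sec) = 982 s.
Track A: 384,000 × 982 × 3 × 2 = 2,262,528,000 bytes.
Track B: 32,000 × 982 × 4 × 2 = 251,392,000 bytes.
Track C: 48,000 × 982 × 4 × 4 = 754,176,000 bytes.
Track D: 100,000 × 982 × 3 × 1 = 294,600,000 bytes.
Total = 3,562,696,000 bytes = 3.3 GiB.

3.3 GiB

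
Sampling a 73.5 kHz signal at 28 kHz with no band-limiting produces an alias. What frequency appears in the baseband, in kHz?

Nyquist = 28,000/2 = 14,000 Hz; 73,500 Hz exceeds it.
Alias = |73,500 − 3×28,000| = |73,500 − 84,000| = 10,500 Hz = 10.5 kHz.

10.5 kHz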